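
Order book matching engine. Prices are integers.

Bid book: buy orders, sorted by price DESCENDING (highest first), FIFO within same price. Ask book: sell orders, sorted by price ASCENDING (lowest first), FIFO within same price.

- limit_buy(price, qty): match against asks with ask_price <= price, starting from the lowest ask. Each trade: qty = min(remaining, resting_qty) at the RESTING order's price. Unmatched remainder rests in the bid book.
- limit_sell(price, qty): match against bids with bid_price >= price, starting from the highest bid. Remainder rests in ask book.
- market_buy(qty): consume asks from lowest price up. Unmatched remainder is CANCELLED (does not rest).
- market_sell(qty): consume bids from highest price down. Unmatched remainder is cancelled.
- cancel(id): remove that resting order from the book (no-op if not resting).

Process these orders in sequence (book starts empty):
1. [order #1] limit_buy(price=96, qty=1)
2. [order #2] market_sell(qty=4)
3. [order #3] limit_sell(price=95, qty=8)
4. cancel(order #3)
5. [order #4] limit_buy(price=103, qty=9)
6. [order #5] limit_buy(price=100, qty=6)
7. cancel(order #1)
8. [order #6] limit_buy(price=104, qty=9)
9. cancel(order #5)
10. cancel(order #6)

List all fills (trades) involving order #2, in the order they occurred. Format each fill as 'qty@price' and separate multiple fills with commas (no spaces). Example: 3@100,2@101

After op 1 [order #1] limit_buy(price=96, qty=1): fills=none; bids=[#1:1@96] asks=[-]
After op 2 [order #2] market_sell(qty=4): fills=#1x#2:1@96; bids=[-] asks=[-]
After op 3 [order #3] limit_sell(price=95, qty=8): fills=none; bids=[-] asks=[#3:8@95]
After op 4 cancel(order #3): fills=none; bids=[-] asks=[-]
After op 5 [order #4] limit_buy(price=103, qty=9): fills=none; bids=[#4:9@103] asks=[-]
After op 6 [order #5] limit_buy(price=100, qty=6): fills=none; bids=[#4:9@103 #5:6@100] asks=[-]
After op 7 cancel(order #1): fills=none; bids=[#4:9@103 #5:6@100] asks=[-]
After op 8 [order #6] limit_buy(price=104, qty=9): fills=none; bids=[#6:9@104 #4:9@103 #5:6@100] asks=[-]
After op 9 cancel(order #5): fills=none; bids=[#6:9@104 #4:9@103] asks=[-]
After op 10 cancel(order #6): fills=none; bids=[#4:9@103] asks=[-]

Answer: 1@96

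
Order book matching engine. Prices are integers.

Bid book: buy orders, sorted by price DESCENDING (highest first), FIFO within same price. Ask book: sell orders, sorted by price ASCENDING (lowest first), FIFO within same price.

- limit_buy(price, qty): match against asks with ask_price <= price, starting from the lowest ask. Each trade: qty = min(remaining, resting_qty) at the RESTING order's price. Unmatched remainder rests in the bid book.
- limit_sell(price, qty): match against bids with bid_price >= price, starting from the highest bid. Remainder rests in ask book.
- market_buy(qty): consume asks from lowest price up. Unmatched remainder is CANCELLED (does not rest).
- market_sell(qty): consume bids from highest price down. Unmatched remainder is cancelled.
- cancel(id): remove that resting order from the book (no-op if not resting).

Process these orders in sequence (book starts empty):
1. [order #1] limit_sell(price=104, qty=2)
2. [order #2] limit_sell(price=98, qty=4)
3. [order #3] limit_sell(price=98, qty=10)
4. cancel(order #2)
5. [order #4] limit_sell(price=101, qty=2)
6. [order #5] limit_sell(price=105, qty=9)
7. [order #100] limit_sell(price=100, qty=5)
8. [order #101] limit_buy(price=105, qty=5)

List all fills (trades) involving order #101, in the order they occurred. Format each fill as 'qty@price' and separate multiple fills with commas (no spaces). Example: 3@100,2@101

Answer: 5@98

Derivation:
After op 1 [order #1] limit_sell(price=104, qty=2): fills=none; bids=[-] asks=[#1:2@104]
After op 2 [order #2] limit_sell(price=98, qty=4): fills=none; bids=[-] asks=[#2:4@98 #1:2@104]
After op 3 [order #3] limit_sell(price=98, qty=10): fills=none; bids=[-] asks=[#2:4@98 #3:10@98 #1:2@104]
After op 4 cancel(order #2): fills=none; bids=[-] asks=[#3:10@98 #1:2@104]
After op 5 [order #4] limit_sell(price=101, qty=2): fills=none; bids=[-] asks=[#3:10@98 #4:2@101 #1:2@104]
After op 6 [order #5] limit_sell(price=105, qty=9): fills=none; bids=[-] asks=[#3:10@98 #4:2@101 #1:2@104 #5:9@105]
After op 7 [order #100] limit_sell(price=100, qty=5): fills=none; bids=[-] asks=[#3:10@98 #100:5@100 #4:2@101 #1:2@104 #5:9@105]
After op 8 [order #101] limit_buy(price=105, qty=5): fills=#101x#3:5@98; bids=[-] asks=[#3:5@98 #100:5@100 #4:2@101 #1:2@104 #5:9@105]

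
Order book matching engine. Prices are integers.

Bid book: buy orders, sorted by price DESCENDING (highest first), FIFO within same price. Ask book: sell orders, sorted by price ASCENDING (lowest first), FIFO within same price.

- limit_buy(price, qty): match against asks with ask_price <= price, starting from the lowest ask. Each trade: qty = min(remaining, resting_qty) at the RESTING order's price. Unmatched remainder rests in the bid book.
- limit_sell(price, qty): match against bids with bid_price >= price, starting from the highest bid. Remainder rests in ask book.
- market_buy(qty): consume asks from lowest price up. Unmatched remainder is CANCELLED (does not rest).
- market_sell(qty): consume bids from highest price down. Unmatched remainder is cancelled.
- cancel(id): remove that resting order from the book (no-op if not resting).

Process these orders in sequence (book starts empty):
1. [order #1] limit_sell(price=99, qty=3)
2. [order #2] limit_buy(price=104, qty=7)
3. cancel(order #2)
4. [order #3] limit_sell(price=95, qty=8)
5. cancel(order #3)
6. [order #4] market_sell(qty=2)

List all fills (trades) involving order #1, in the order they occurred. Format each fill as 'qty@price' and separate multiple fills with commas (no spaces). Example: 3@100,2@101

After op 1 [order #1] limit_sell(price=99, qty=3): fills=none; bids=[-] asks=[#1:3@99]
After op 2 [order #2] limit_buy(price=104, qty=7): fills=#2x#1:3@99; bids=[#2:4@104] asks=[-]
After op 3 cancel(order #2): fills=none; bids=[-] asks=[-]
After op 4 [order #3] limit_sell(price=95, qty=8): fills=none; bids=[-] asks=[#3:8@95]
After op 5 cancel(order #3): fills=none; bids=[-] asks=[-]
After op 6 [order #4] market_sell(qty=2): fills=none; bids=[-] asks=[-]

Answer: 3@99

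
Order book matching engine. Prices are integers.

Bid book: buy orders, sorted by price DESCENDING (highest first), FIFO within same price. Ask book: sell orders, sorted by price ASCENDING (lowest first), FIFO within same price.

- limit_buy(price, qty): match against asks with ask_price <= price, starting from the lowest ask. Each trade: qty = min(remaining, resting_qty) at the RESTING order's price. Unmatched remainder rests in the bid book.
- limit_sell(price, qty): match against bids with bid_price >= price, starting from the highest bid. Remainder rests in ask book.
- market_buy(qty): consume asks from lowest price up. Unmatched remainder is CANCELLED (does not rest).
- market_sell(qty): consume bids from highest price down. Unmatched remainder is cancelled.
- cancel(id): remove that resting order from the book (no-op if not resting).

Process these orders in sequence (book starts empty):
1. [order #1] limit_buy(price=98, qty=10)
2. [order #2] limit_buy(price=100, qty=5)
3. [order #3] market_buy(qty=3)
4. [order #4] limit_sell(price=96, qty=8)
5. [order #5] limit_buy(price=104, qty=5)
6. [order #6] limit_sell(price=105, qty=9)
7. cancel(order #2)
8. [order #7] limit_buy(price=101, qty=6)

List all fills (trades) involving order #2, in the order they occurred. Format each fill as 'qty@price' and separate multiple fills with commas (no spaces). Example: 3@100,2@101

Answer: 5@100

Derivation:
After op 1 [order #1] limit_buy(price=98, qty=10): fills=none; bids=[#1:10@98] asks=[-]
After op 2 [order #2] limit_buy(price=100, qty=5): fills=none; bids=[#2:5@100 #1:10@98] asks=[-]
After op 3 [order #3] market_buy(qty=3): fills=none; bids=[#2:5@100 #1:10@98] asks=[-]
After op 4 [order #4] limit_sell(price=96, qty=8): fills=#2x#4:5@100 #1x#4:3@98; bids=[#1:7@98] asks=[-]
After op 5 [order #5] limit_buy(price=104, qty=5): fills=none; bids=[#5:5@104 #1:7@98] asks=[-]
After op 6 [order #6] limit_sell(price=105, qty=9): fills=none; bids=[#5:5@104 #1:7@98] asks=[#6:9@105]
After op 7 cancel(order #2): fills=none; bids=[#5:5@104 #1:7@98] asks=[#6:9@105]
After op 8 [order #7] limit_buy(price=101, qty=6): fills=none; bids=[#5:5@104 #7:6@101 #1:7@98] asks=[#6:9@105]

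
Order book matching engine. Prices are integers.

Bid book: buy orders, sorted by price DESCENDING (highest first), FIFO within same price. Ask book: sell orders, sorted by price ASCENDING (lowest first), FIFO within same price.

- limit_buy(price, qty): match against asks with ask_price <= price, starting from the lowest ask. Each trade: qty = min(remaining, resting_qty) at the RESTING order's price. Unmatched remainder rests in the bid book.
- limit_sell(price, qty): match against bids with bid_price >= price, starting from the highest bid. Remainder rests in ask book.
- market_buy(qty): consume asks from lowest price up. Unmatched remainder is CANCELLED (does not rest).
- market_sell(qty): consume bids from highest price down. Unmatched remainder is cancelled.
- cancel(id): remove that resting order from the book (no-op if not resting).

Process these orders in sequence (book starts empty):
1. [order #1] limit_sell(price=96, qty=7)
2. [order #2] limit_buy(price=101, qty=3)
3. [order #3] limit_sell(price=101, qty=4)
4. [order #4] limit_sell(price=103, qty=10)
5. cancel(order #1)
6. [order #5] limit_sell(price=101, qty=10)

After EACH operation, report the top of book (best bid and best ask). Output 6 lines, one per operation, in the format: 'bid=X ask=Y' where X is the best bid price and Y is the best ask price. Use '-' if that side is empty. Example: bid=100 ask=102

Answer: bid=- ask=96
bid=- ask=96
bid=- ask=96
bid=- ask=96
bid=- ask=101
bid=- ask=101

Derivation:
After op 1 [order #1] limit_sell(price=96, qty=7): fills=none; bids=[-] asks=[#1:7@96]
After op 2 [order #2] limit_buy(price=101, qty=3): fills=#2x#1:3@96; bids=[-] asks=[#1:4@96]
After op 3 [order #3] limit_sell(price=101, qty=4): fills=none; bids=[-] asks=[#1:4@96 #3:4@101]
After op 4 [order #4] limit_sell(price=103, qty=10): fills=none; bids=[-] asks=[#1:4@96 #3:4@101 #4:10@103]
After op 5 cancel(order #1): fills=none; bids=[-] asks=[#3:4@101 #4:10@103]
After op 6 [order #5] limit_sell(price=101, qty=10): fills=none; bids=[-] asks=[#3:4@101 #5:10@101 #4:10@103]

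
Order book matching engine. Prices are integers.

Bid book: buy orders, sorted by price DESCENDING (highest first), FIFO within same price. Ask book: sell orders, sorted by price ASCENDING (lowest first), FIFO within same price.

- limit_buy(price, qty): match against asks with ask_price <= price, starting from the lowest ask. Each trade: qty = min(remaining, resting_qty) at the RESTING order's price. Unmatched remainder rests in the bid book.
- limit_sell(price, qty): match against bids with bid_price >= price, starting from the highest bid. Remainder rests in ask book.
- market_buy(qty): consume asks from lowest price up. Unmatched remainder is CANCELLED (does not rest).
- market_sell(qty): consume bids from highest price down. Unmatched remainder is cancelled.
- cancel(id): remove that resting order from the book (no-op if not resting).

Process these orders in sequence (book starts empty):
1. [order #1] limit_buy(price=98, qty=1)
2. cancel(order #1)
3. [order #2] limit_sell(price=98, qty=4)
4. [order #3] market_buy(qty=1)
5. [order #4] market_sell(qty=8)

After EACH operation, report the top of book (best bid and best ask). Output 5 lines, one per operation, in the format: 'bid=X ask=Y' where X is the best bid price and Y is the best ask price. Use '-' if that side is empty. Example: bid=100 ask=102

After op 1 [order #1] limit_buy(price=98, qty=1): fills=none; bids=[#1:1@98] asks=[-]
After op 2 cancel(order #1): fills=none; bids=[-] asks=[-]
After op 3 [order #2] limit_sell(price=98, qty=4): fills=none; bids=[-] asks=[#2:4@98]
After op 4 [order #3] market_buy(qty=1): fills=#3x#2:1@98; bids=[-] asks=[#2:3@98]
After op 5 [order #4] market_sell(qty=8): fills=none; bids=[-] asks=[#2:3@98]

Answer: bid=98 ask=-
bid=- ask=-
bid=- ask=98
bid=- ask=98
bid=- ask=98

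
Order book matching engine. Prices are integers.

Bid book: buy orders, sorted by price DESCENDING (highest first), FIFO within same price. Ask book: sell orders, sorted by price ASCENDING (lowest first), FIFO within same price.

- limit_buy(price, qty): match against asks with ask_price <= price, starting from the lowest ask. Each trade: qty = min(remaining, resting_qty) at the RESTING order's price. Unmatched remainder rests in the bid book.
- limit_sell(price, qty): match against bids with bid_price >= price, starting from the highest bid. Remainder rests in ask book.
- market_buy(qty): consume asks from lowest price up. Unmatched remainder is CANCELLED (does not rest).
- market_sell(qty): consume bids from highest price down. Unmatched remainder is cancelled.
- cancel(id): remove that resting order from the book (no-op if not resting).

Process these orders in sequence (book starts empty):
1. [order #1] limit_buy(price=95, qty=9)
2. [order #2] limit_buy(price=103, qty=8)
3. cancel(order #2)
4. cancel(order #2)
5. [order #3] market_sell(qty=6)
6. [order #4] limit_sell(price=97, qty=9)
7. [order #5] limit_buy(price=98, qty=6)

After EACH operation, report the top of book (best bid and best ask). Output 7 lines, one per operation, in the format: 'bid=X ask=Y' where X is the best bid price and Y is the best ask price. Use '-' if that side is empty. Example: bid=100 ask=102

After op 1 [order #1] limit_buy(price=95, qty=9): fills=none; bids=[#1:9@95] asks=[-]
After op 2 [order #2] limit_buy(price=103, qty=8): fills=none; bids=[#2:8@103 #1:9@95] asks=[-]
After op 3 cancel(order #2): fills=none; bids=[#1:9@95] asks=[-]
After op 4 cancel(order #2): fills=none; bids=[#1:9@95] asks=[-]
After op 5 [order #3] market_sell(qty=6): fills=#1x#3:6@95; bids=[#1:3@95] asks=[-]
After op 6 [order #4] limit_sell(price=97, qty=9): fills=none; bids=[#1:3@95] asks=[#4:9@97]
After op 7 [order #5] limit_buy(price=98, qty=6): fills=#5x#4:6@97; bids=[#1:3@95] asks=[#4:3@97]

Answer: bid=95 ask=-
bid=103 ask=-
bid=95 ask=-
bid=95 ask=-
bid=95 ask=-
bid=95 ask=97
bid=95 ask=97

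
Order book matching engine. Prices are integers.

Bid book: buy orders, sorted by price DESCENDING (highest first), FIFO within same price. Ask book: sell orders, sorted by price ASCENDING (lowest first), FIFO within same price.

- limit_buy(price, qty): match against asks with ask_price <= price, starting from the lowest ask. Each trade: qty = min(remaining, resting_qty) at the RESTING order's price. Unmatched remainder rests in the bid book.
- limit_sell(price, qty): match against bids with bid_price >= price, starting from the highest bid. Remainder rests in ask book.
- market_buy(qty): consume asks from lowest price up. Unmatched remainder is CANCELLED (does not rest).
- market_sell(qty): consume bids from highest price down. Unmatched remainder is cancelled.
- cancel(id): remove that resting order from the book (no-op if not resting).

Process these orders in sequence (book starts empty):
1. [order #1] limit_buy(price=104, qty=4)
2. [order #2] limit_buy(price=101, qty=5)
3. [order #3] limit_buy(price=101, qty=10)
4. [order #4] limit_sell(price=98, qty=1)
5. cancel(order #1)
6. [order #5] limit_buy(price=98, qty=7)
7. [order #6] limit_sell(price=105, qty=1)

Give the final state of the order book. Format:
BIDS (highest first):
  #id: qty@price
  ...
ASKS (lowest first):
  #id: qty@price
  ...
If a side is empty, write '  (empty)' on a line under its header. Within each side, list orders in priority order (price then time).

Answer: BIDS (highest first):
  #2: 5@101
  #3: 10@101
  #5: 7@98
ASKS (lowest first):
  #6: 1@105

Derivation:
After op 1 [order #1] limit_buy(price=104, qty=4): fills=none; bids=[#1:4@104] asks=[-]
After op 2 [order #2] limit_buy(price=101, qty=5): fills=none; bids=[#1:4@104 #2:5@101] asks=[-]
After op 3 [order #3] limit_buy(price=101, qty=10): fills=none; bids=[#1:4@104 #2:5@101 #3:10@101] asks=[-]
After op 4 [order #4] limit_sell(price=98, qty=1): fills=#1x#4:1@104; bids=[#1:3@104 #2:5@101 #3:10@101] asks=[-]
After op 5 cancel(order #1): fills=none; bids=[#2:5@101 #3:10@101] asks=[-]
After op 6 [order #5] limit_buy(price=98, qty=7): fills=none; bids=[#2:5@101 #3:10@101 #5:7@98] asks=[-]
After op 7 [order #6] limit_sell(price=105, qty=1): fills=none; bids=[#2:5@101 #3:10@101 #5:7@98] asks=[#6:1@105]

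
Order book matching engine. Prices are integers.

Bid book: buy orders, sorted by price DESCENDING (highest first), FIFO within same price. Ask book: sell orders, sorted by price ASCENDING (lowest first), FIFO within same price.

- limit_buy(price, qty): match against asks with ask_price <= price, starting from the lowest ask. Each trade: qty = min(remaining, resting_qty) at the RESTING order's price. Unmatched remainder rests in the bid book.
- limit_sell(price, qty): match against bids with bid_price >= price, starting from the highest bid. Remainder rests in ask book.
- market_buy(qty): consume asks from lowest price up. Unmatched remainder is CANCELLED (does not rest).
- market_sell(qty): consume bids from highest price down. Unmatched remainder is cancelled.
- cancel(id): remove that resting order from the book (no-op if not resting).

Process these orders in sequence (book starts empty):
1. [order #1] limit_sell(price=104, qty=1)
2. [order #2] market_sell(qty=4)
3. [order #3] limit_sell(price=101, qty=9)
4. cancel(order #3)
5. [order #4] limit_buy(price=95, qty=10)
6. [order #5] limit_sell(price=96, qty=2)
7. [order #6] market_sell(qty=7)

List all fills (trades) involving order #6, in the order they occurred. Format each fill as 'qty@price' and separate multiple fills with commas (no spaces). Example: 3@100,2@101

Answer: 7@95

Derivation:
After op 1 [order #1] limit_sell(price=104, qty=1): fills=none; bids=[-] asks=[#1:1@104]
After op 2 [order #2] market_sell(qty=4): fills=none; bids=[-] asks=[#1:1@104]
After op 3 [order #3] limit_sell(price=101, qty=9): fills=none; bids=[-] asks=[#3:9@101 #1:1@104]
After op 4 cancel(order #3): fills=none; bids=[-] asks=[#1:1@104]
After op 5 [order #4] limit_buy(price=95, qty=10): fills=none; bids=[#4:10@95] asks=[#1:1@104]
After op 6 [order #5] limit_sell(price=96, qty=2): fills=none; bids=[#4:10@95] asks=[#5:2@96 #1:1@104]
After op 7 [order #6] market_sell(qty=7): fills=#4x#6:7@95; bids=[#4:3@95] asks=[#5:2@96 #1:1@104]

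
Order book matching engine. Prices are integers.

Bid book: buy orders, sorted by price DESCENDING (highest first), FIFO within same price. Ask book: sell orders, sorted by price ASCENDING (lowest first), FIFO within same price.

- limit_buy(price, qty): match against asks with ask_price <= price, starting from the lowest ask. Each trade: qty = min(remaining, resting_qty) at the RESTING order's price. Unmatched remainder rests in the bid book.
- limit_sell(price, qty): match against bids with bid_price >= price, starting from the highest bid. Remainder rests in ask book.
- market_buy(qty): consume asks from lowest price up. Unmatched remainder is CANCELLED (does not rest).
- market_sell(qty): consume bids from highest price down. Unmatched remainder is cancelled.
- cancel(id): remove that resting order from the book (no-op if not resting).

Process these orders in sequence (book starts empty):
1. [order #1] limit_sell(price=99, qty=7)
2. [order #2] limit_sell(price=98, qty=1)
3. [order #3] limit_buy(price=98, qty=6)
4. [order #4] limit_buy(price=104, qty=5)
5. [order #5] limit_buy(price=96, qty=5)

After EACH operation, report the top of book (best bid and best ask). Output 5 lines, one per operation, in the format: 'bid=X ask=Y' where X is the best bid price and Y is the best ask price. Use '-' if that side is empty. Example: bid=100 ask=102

After op 1 [order #1] limit_sell(price=99, qty=7): fills=none; bids=[-] asks=[#1:7@99]
After op 2 [order #2] limit_sell(price=98, qty=1): fills=none; bids=[-] asks=[#2:1@98 #1:7@99]
After op 3 [order #3] limit_buy(price=98, qty=6): fills=#3x#2:1@98; bids=[#3:5@98] asks=[#1:7@99]
After op 4 [order #4] limit_buy(price=104, qty=5): fills=#4x#1:5@99; bids=[#3:5@98] asks=[#1:2@99]
After op 5 [order #5] limit_buy(price=96, qty=5): fills=none; bids=[#3:5@98 #5:5@96] asks=[#1:2@99]

Answer: bid=- ask=99
bid=- ask=98
bid=98 ask=99
bid=98 ask=99
bid=98 ask=99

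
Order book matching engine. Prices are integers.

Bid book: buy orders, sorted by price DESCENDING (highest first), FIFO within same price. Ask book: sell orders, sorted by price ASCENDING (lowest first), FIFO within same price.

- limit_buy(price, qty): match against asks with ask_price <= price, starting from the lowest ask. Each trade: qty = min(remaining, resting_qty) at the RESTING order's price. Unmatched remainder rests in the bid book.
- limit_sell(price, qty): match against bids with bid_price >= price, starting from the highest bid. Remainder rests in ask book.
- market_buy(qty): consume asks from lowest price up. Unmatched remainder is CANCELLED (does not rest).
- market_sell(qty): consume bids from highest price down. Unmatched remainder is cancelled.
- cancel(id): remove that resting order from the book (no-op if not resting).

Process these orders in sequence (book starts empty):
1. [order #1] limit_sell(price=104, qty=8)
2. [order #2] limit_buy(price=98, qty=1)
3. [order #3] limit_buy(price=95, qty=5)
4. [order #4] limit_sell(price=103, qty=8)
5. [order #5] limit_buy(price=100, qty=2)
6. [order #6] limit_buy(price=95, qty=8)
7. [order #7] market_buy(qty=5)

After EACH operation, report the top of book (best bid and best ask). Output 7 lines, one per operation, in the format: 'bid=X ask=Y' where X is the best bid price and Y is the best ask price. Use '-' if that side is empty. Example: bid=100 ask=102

Answer: bid=- ask=104
bid=98 ask=104
bid=98 ask=104
bid=98 ask=103
bid=100 ask=103
bid=100 ask=103
bid=100 ask=103

Derivation:
After op 1 [order #1] limit_sell(price=104, qty=8): fills=none; bids=[-] asks=[#1:8@104]
After op 2 [order #2] limit_buy(price=98, qty=1): fills=none; bids=[#2:1@98] asks=[#1:8@104]
After op 3 [order #3] limit_buy(price=95, qty=5): fills=none; bids=[#2:1@98 #3:5@95] asks=[#1:8@104]
After op 4 [order #4] limit_sell(price=103, qty=8): fills=none; bids=[#2:1@98 #3:5@95] asks=[#4:8@103 #1:8@104]
After op 5 [order #5] limit_buy(price=100, qty=2): fills=none; bids=[#5:2@100 #2:1@98 #3:5@95] asks=[#4:8@103 #1:8@104]
After op 6 [order #6] limit_buy(price=95, qty=8): fills=none; bids=[#5:2@100 #2:1@98 #3:5@95 #6:8@95] asks=[#4:8@103 #1:8@104]
After op 7 [order #7] market_buy(qty=5): fills=#7x#4:5@103; bids=[#5:2@100 #2:1@98 #3:5@95 #6:8@95] asks=[#4:3@103 #1:8@104]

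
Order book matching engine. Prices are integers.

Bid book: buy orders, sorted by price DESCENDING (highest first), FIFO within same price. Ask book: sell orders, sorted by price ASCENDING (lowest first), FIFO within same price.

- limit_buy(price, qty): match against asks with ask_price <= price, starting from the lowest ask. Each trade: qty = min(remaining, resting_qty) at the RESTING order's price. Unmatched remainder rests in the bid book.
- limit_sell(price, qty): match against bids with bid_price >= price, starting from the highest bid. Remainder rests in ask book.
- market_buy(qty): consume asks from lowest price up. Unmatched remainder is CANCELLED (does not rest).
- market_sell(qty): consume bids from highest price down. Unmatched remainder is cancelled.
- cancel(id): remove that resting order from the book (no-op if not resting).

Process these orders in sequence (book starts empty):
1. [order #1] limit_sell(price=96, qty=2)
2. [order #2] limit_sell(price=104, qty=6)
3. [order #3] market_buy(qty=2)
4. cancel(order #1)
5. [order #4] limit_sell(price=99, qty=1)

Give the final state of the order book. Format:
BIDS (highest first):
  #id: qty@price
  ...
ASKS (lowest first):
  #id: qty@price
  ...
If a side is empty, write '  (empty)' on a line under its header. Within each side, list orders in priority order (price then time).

Answer: BIDS (highest first):
  (empty)
ASKS (lowest first):
  #4: 1@99
  #2: 6@104

Derivation:
After op 1 [order #1] limit_sell(price=96, qty=2): fills=none; bids=[-] asks=[#1:2@96]
After op 2 [order #2] limit_sell(price=104, qty=6): fills=none; bids=[-] asks=[#1:2@96 #2:6@104]
After op 3 [order #3] market_buy(qty=2): fills=#3x#1:2@96; bids=[-] asks=[#2:6@104]
After op 4 cancel(order #1): fills=none; bids=[-] asks=[#2:6@104]
After op 5 [order #4] limit_sell(price=99, qty=1): fills=none; bids=[-] asks=[#4:1@99 #2:6@104]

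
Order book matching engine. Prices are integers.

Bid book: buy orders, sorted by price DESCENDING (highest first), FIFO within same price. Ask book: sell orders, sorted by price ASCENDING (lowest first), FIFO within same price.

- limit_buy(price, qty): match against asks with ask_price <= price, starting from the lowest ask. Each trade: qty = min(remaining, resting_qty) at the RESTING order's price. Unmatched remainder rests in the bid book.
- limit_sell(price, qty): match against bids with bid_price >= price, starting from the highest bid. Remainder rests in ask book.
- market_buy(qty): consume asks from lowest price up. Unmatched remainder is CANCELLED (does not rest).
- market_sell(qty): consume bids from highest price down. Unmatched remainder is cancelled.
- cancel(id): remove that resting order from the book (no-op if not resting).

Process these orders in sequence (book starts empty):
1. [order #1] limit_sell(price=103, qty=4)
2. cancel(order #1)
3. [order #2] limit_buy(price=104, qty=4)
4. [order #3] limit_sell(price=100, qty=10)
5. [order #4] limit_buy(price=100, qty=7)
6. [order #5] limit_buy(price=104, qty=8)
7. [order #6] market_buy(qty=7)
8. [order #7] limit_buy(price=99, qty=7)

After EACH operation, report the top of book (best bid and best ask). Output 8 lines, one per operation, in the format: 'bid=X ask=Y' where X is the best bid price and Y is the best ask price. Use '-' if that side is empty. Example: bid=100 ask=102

After op 1 [order #1] limit_sell(price=103, qty=4): fills=none; bids=[-] asks=[#1:4@103]
After op 2 cancel(order #1): fills=none; bids=[-] asks=[-]
After op 3 [order #2] limit_buy(price=104, qty=4): fills=none; bids=[#2:4@104] asks=[-]
After op 4 [order #3] limit_sell(price=100, qty=10): fills=#2x#3:4@104; bids=[-] asks=[#3:6@100]
After op 5 [order #4] limit_buy(price=100, qty=7): fills=#4x#3:6@100; bids=[#4:1@100] asks=[-]
After op 6 [order #5] limit_buy(price=104, qty=8): fills=none; bids=[#5:8@104 #4:1@100] asks=[-]
After op 7 [order #6] market_buy(qty=7): fills=none; bids=[#5:8@104 #4:1@100] asks=[-]
After op 8 [order #7] limit_buy(price=99, qty=7): fills=none; bids=[#5:8@104 #4:1@100 #7:7@99] asks=[-]

Answer: bid=- ask=103
bid=- ask=-
bid=104 ask=-
bid=- ask=100
bid=100 ask=-
bid=104 ask=-
bid=104 ask=-
bid=104 ask=-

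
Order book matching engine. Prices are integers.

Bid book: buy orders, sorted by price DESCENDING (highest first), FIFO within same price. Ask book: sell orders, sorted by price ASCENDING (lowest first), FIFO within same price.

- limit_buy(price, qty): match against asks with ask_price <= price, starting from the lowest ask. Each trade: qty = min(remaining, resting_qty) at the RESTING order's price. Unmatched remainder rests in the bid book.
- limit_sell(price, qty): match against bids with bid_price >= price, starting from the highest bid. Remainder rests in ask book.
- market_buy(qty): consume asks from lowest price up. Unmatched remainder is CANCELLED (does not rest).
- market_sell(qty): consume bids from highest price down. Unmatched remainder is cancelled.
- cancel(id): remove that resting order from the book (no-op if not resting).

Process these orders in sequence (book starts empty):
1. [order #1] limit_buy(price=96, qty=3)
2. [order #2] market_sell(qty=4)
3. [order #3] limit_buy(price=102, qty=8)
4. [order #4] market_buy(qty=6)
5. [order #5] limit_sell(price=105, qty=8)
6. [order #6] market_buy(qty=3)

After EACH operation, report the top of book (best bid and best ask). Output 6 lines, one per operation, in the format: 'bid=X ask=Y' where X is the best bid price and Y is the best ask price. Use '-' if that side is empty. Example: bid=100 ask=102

Answer: bid=96 ask=-
bid=- ask=-
bid=102 ask=-
bid=102 ask=-
bid=102 ask=105
bid=102 ask=105

Derivation:
After op 1 [order #1] limit_buy(price=96, qty=3): fills=none; bids=[#1:3@96] asks=[-]
After op 2 [order #2] market_sell(qty=4): fills=#1x#2:3@96; bids=[-] asks=[-]
After op 3 [order #3] limit_buy(price=102, qty=8): fills=none; bids=[#3:8@102] asks=[-]
After op 4 [order #4] market_buy(qty=6): fills=none; bids=[#3:8@102] asks=[-]
After op 5 [order #5] limit_sell(price=105, qty=8): fills=none; bids=[#3:8@102] asks=[#5:8@105]
After op 6 [order #6] market_buy(qty=3): fills=#6x#5:3@105; bids=[#3:8@102] asks=[#5:5@105]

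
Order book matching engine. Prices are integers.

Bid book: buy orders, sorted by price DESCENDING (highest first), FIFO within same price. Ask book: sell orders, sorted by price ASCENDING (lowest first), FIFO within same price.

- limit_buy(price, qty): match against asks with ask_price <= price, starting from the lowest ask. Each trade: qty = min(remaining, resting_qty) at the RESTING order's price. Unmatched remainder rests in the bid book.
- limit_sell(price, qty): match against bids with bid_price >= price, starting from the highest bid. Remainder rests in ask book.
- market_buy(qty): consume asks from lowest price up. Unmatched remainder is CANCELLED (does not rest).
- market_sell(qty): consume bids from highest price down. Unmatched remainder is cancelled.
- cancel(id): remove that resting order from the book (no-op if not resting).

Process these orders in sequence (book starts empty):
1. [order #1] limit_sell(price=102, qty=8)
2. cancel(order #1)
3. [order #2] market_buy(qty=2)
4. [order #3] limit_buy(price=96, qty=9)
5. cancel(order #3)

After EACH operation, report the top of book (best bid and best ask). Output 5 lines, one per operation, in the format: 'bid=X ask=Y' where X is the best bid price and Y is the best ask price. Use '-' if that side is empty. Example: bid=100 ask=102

Answer: bid=- ask=102
bid=- ask=-
bid=- ask=-
bid=96 ask=-
bid=- ask=-

Derivation:
After op 1 [order #1] limit_sell(price=102, qty=8): fills=none; bids=[-] asks=[#1:8@102]
After op 2 cancel(order #1): fills=none; bids=[-] asks=[-]
After op 3 [order #2] market_buy(qty=2): fills=none; bids=[-] asks=[-]
After op 4 [order #3] limit_buy(price=96, qty=9): fills=none; bids=[#3:9@96] asks=[-]
After op 5 cancel(order #3): fills=none; bids=[-] asks=[-]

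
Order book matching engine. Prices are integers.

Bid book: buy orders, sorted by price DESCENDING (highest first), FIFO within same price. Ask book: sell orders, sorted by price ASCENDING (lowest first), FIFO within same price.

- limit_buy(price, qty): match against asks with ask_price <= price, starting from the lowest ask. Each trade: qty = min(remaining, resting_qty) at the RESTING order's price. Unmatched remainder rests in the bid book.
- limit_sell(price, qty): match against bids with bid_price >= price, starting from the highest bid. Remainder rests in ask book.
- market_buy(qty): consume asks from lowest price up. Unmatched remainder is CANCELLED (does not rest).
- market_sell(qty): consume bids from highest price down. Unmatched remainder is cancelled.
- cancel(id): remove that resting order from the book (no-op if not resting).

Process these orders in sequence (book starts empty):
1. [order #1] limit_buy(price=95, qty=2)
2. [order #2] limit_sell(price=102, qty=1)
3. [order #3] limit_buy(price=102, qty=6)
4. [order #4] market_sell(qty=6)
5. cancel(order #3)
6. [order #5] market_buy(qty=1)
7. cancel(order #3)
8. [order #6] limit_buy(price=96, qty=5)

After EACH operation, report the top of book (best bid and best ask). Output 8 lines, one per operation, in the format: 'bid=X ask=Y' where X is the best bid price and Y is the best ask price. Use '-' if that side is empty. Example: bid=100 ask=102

Answer: bid=95 ask=-
bid=95 ask=102
bid=102 ask=-
bid=95 ask=-
bid=95 ask=-
bid=95 ask=-
bid=95 ask=-
bid=96 ask=-

Derivation:
After op 1 [order #1] limit_buy(price=95, qty=2): fills=none; bids=[#1:2@95] asks=[-]
After op 2 [order #2] limit_sell(price=102, qty=1): fills=none; bids=[#1:2@95] asks=[#2:1@102]
After op 3 [order #3] limit_buy(price=102, qty=6): fills=#3x#2:1@102; bids=[#3:5@102 #1:2@95] asks=[-]
After op 4 [order #4] market_sell(qty=6): fills=#3x#4:5@102 #1x#4:1@95; bids=[#1:1@95] asks=[-]
After op 5 cancel(order #3): fills=none; bids=[#1:1@95] asks=[-]
After op 6 [order #5] market_buy(qty=1): fills=none; bids=[#1:1@95] asks=[-]
After op 7 cancel(order #3): fills=none; bids=[#1:1@95] asks=[-]
After op 8 [order #6] limit_buy(price=96, qty=5): fills=none; bids=[#6:5@96 #1:1@95] asks=[-]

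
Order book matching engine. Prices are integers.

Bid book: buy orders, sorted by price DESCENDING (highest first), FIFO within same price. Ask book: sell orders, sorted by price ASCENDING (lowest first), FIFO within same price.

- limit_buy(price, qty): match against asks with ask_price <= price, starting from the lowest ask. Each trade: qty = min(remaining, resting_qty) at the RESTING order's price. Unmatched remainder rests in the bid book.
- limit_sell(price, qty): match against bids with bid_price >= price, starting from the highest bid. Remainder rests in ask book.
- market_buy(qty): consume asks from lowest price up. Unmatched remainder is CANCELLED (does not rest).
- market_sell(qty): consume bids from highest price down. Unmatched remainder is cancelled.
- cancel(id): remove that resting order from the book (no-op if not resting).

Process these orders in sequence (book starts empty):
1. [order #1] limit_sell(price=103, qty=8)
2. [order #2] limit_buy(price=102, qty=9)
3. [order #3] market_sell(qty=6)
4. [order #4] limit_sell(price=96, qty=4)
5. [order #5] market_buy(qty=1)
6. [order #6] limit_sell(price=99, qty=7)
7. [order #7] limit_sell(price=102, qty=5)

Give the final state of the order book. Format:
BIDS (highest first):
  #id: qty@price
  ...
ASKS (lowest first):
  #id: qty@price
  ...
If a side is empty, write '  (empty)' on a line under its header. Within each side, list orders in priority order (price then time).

After op 1 [order #1] limit_sell(price=103, qty=8): fills=none; bids=[-] asks=[#1:8@103]
After op 2 [order #2] limit_buy(price=102, qty=9): fills=none; bids=[#2:9@102] asks=[#1:8@103]
After op 3 [order #3] market_sell(qty=6): fills=#2x#3:6@102; bids=[#2:3@102] asks=[#1:8@103]
After op 4 [order #4] limit_sell(price=96, qty=4): fills=#2x#4:3@102; bids=[-] asks=[#4:1@96 #1:8@103]
After op 5 [order #5] market_buy(qty=1): fills=#5x#4:1@96; bids=[-] asks=[#1:8@103]
After op 6 [order #6] limit_sell(price=99, qty=7): fills=none; bids=[-] asks=[#6:7@99 #1:8@103]
After op 7 [order #7] limit_sell(price=102, qty=5): fills=none; bids=[-] asks=[#6:7@99 #7:5@102 #1:8@103]

Answer: BIDS (highest first):
  (empty)
ASKS (lowest first):
  #6: 7@99
  #7: 5@102
  #1: 8@103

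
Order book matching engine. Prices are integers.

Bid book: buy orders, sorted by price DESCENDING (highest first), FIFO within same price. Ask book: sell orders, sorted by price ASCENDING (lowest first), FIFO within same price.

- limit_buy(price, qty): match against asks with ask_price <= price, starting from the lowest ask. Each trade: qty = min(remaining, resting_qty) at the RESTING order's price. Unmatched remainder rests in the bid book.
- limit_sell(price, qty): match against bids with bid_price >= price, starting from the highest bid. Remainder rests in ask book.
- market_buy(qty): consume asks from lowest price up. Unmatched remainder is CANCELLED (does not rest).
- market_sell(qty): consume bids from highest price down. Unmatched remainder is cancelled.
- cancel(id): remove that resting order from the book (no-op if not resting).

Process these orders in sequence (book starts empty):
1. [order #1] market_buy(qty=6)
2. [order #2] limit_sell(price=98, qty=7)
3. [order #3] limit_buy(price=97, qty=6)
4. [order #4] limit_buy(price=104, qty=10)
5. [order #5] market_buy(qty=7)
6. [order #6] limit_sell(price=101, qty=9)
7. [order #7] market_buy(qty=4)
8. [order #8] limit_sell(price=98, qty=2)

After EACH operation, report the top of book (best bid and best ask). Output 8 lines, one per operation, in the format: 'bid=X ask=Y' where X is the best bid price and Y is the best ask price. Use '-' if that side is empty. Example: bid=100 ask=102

Answer: bid=- ask=-
bid=- ask=98
bid=97 ask=98
bid=104 ask=-
bid=104 ask=-
bid=97 ask=101
bid=97 ask=101
bid=97 ask=98

Derivation:
After op 1 [order #1] market_buy(qty=6): fills=none; bids=[-] asks=[-]
After op 2 [order #2] limit_sell(price=98, qty=7): fills=none; bids=[-] asks=[#2:7@98]
After op 3 [order #3] limit_buy(price=97, qty=6): fills=none; bids=[#3:6@97] asks=[#2:7@98]
After op 4 [order #4] limit_buy(price=104, qty=10): fills=#4x#2:7@98; bids=[#4:3@104 #3:6@97] asks=[-]
After op 5 [order #5] market_buy(qty=7): fills=none; bids=[#4:3@104 #3:6@97] asks=[-]
After op 6 [order #6] limit_sell(price=101, qty=9): fills=#4x#6:3@104; bids=[#3:6@97] asks=[#6:6@101]
After op 7 [order #7] market_buy(qty=4): fills=#7x#6:4@101; bids=[#3:6@97] asks=[#6:2@101]
After op 8 [order #8] limit_sell(price=98, qty=2): fills=none; bids=[#3:6@97] asks=[#8:2@98 #6:2@101]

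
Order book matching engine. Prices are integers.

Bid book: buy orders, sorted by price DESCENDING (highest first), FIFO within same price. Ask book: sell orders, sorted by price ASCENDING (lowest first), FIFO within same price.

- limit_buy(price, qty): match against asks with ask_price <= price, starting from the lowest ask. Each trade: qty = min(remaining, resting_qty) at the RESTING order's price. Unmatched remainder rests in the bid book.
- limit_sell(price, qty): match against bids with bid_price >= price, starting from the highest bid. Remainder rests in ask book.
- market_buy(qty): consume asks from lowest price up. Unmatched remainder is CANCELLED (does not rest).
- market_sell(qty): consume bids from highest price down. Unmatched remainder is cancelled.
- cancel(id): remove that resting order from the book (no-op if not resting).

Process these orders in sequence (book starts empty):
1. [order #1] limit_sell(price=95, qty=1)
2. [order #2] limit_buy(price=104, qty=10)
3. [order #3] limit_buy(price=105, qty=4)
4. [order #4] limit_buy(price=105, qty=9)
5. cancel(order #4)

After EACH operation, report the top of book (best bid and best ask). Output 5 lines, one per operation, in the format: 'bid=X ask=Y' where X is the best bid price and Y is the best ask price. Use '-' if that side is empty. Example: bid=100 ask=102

Answer: bid=- ask=95
bid=104 ask=-
bid=105 ask=-
bid=105 ask=-
bid=105 ask=-

Derivation:
After op 1 [order #1] limit_sell(price=95, qty=1): fills=none; bids=[-] asks=[#1:1@95]
After op 2 [order #2] limit_buy(price=104, qty=10): fills=#2x#1:1@95; bids=[#2:9@104] asks=[-]
After op 3 [order #3] limit_buy(price=105, qty=4): fills=none; bids=[#3:4@105 #2:9@104] asks=[-]
After op 4 [order #4] limit_buy(price=105, qty=9): fills=none; bids=[#3:4@105 #4:9@105 #2:9@104] asks=[-]
After op 5 cancel(order #4): fills=none; bids=[#3:4@105 #2:9@104] asks=[-]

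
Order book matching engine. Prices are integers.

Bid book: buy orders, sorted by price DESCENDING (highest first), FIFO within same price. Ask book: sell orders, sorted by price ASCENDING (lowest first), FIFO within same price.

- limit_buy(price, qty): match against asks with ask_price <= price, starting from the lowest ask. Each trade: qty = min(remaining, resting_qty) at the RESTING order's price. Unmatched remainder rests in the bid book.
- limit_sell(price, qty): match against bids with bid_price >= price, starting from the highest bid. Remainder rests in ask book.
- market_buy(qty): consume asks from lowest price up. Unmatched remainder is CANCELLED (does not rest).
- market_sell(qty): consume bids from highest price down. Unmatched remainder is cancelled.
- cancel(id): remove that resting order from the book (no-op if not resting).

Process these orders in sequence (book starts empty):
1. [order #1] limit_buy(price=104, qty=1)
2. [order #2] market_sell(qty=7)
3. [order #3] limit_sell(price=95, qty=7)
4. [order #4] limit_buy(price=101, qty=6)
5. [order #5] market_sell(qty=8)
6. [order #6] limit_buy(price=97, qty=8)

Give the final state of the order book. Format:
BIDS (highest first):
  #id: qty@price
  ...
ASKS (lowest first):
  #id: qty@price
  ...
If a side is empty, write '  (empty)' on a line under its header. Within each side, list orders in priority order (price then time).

Answer: BIDS (highest first):
  #6: 7@97
ASKS (lowest first):
  (empty)

Derivation:
After op 1 [order #1] limit_buy(price=104, qty=1): fills=none; bids=[#1:1@104] asks=[-]
After op 2 [order #2] market_sell(qty=7): fills=#1x#2:1@104; bids=[-] asks=[-]
After op 3 [order #3] limit_sell(price=95, qty=7): fills=none; bids=[-] asks=[#3:7@95]
After op 4 [order #4] limit_buy(price=101, qty=6): fills=#4x#3:6@95; bids=[-] asks=[#3:1@95]
After op 5 [order #5] market_sell(qty=8): fills=none; bids=[-] asks=[#3:1@95]
After op 6 [order #6] limit_buy(price=97, qty=8): fills=#6x#3:1@95; bids=[#6:7@97] asks=[-]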